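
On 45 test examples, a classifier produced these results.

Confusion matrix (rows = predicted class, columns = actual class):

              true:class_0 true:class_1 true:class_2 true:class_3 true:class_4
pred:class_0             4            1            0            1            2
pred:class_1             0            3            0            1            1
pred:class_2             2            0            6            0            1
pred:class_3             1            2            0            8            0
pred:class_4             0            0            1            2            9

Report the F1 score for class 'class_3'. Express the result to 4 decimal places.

0.6957

F1 score = 2·TP/(2·TP+FP+FN).
class_3: TP=8, FP=1+2+0+0=3, FN=1+1+0+2=4 → 16/23 = 0.69565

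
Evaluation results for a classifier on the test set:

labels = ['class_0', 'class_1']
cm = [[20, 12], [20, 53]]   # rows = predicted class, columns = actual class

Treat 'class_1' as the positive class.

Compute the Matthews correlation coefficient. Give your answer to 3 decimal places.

0.333

MCC = (TP·TN − FP·FN) / √((TP+FP)(TP+FN)(TN+FP)(TN+FN))
Numerator = 53·20 − 20·12 = 820
Denominator = √(73·65·40·32) = √6073600 = 2464.4675
MCC = 820 / 2464.4675 = 0.333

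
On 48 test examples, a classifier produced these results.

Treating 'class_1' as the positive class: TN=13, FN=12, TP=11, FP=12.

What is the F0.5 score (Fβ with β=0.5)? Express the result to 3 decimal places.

0.478

Fβ = (1+β²)·TP / ((1+β²)·TP + β²·FN + FP), with β²=1/4
= 1.25·11 / (1.25·11 + 0.25·12 + 12) = 0.478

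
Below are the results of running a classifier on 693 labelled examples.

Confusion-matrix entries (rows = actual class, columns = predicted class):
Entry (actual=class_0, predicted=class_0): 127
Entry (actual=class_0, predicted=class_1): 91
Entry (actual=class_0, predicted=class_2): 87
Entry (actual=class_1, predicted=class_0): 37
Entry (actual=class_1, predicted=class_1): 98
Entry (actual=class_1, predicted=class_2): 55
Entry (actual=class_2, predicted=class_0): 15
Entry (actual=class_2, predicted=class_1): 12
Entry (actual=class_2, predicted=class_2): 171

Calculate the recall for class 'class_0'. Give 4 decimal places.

recall = TP/(TP+FN).
class_0: TP=127, FN=91+87=178 → 127/305 = 0.41639

0.4164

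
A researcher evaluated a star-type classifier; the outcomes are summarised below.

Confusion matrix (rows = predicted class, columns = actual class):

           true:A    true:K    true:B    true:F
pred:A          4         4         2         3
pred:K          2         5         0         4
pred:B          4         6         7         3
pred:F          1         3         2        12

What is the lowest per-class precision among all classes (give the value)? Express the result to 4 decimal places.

Per-class precision (TP/(TP+FP)):
  A: TP=4, FP=4+2+3=9 → 4/13 = 0.30769
  K: TP=5, FP=2+0+4=6 → 5/11 = 0.45455
  B: TP=7, FP=4+6+3=13 → 7/20 = 0.35000
  F: TP=12, FP=1+3+2=6 → 12/18 = 0.66667
Lowest is class 'A' with precision = 0.3077.

0.3077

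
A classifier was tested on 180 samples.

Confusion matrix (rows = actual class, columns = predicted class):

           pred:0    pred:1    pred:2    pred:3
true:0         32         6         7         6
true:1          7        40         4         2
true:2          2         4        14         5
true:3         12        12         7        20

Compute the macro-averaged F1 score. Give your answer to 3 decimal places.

Per-class F1 score (2·TP/(2·TP+FP+FN)):
  0: TP=32, FP=7+2+12=21, FN=6+7+6=19 → 64/104 = 0.6154
  1: TP=40, FP=6+4+12=22, FN=7+4+2=13 → 80/115 = 0.6957
  2: TP=14, FP=7+4+7=18, FN=2+4+5=11 → 28/57 = 0.4912
  3: TP=20, FP=6+2+5=13, FN=12+12+7=31 → 40/84 = 0.4762
Macro-F1 score = mean = (0.6154 + 0.6957 + 0.4912 + 0.4762) / 4 = 0.570

0.570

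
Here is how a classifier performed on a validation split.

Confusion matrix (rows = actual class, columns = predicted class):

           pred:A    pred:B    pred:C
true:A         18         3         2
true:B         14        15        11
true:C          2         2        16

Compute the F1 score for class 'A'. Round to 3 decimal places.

F1 score = 2·TP/(2·TP+FP+FN).
A: TP=18, FP=14+2=16, FN=3+2=5 → 36/57 = 0.6316

0.632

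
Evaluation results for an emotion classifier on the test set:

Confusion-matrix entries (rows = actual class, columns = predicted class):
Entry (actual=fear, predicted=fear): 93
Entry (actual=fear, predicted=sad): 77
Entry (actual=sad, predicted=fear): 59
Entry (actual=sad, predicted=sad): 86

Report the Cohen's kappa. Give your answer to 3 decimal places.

0.139

Observed agreement pₒ = trace/N = 179/315 = 0.5683
Expected agreement pₑ = Σ (rowᵢ·colᵢ)/N² = (170·152 + 145·163)/315² = 0.4986
κ = (pₒ − pₑ)/(1 − pₑ) = (0.5683 − 0.4986)/(1 − 0.4986) = 0.139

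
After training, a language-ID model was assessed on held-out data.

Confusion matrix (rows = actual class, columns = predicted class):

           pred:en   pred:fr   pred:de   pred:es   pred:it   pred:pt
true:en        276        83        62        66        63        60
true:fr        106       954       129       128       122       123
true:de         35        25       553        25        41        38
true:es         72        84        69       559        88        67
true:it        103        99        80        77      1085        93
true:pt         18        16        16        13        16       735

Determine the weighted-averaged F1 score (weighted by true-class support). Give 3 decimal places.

Per-class F1 score (2·TP/(2·TP+FP+FN)):
  en: TP=276, FP=106+35+72+103+18=334, FN=83+62+66+63+60=334 → 552/1220 = 0.4525
  fr: TP=954, FP=83+25+84+99+16=307, FN=106+129+128+122+123=608 → 1908/2823 = 0.6759
  de: TP=553, FP=62+129+69+80+16=356, FN=35+25+25+41+38=164 → 1106/1626 = 0.6802
  es: TP=559, FP=66+128+25+77+13=309, FN=72+84+69+88+67=380 → 1118/1807 = 0.6187
  it: TP=1085, FP=63+122+41+88+16=330, FN=103+99+80+77+93=452 → 2170/2952 = 0.7351
  pt: TP=735, FP=60+123+38+67+93=381, FN=18+16+16+13+16=79 → 1470/1930 = 0.7617
Weighted-F1 score = Σ (supportᵢ/N)·F1 scoreᵢ with N=6179: (610/6179)·0.4525 + (1562/6179)·0.6759 + (717/6179)·0.6802 + (939/6179)·0.6187 + (1537/6179)·0.7351 + (814/6179)·0.7617 = 0.672

0.672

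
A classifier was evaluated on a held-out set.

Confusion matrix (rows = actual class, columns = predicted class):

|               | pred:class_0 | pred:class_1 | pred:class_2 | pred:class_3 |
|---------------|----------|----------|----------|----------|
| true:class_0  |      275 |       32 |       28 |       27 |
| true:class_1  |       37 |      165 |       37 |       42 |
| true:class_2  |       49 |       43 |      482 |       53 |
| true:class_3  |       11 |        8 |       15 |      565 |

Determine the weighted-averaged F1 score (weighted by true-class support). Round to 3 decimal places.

0.793

Per-class F1 score (2·TP/(2·TP+FP+FN)):
  class_0: TP=275, FP=37+49+11=97, FN=32+28+27=87 → 550/734 = 0.7493
  class_1: TP=165, FP=32+43+8=83, FN=37+37+42=116 → 330/529 = 0.6238
  class_2: TP=482, FP=28+37+15=80, FN=49+43+53=145 → 964/1189 = 0.8108
  class_3: TP=565, FP=27+42+53=122, FN=11+8+15=34 → 1130/1286 = 0.8787
Weighted-F1 score = Σ (supportᵢ/N)·F1 scoreᵢ with N=1869: (362/1869)·0.7493 + (281/1869)·0.6238 + (627/1869)·0.8108 + (599/1869)·0.8787 = 0.793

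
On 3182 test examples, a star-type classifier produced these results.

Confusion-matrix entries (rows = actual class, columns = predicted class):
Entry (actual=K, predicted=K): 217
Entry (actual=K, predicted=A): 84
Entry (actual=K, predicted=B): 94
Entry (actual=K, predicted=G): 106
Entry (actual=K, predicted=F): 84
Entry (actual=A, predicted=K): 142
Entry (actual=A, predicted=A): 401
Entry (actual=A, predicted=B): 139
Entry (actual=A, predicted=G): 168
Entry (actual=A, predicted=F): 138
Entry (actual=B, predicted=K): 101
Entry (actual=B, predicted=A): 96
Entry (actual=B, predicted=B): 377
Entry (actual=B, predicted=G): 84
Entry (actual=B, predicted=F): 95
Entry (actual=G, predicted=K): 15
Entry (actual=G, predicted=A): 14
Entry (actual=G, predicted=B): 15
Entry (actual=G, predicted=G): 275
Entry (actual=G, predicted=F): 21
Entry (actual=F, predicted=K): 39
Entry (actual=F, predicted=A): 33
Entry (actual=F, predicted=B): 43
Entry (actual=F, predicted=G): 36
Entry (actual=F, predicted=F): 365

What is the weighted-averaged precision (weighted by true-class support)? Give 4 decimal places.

Per-class precision (TP/(TP+FP)):
  K: TP=217, FP=142+101+15+39=297 → 217/514 = 0.42218
  A: TP=401, FP=84+96+14+33=227 → 401/628 = 0.63854
  B: TP=377, FP=94+139+15+43=291 → 377/668 = 0.56437
  G: TP=275, FP=106+168+84+36=394 → 275/669 = 0.41106
  F: TP=365, FP=84+138+95+21=338 → 365/703 = 0.51920
Weighted-precision = Σ (supportᵢ/N)·precisionᵢ with N=3182: (585/3182)·0.42218 + (988/3182)·0.63854 + (753/3182)·0.56437 + (340/3182)·0.41106 + (516/3182)·0.51920 = 0.5376

0.5376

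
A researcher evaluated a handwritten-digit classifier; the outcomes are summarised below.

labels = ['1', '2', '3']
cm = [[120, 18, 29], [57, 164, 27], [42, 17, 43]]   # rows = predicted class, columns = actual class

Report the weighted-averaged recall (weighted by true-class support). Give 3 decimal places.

0.632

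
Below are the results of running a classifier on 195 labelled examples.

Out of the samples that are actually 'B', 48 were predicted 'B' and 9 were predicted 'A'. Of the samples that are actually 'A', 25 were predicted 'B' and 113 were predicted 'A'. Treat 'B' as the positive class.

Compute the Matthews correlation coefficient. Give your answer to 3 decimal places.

MCC = (TP·TN − FP·FN) / √((TP+FP)(TP+FN)(TN+FP)(TN+FN))
Numerator = 48·113 − 25·9 = 5199
Denominator = √(73·57·138·122) = √70054596 = 8369.8624
MCC = 5199 / 8369.8624 = 0.621

0.621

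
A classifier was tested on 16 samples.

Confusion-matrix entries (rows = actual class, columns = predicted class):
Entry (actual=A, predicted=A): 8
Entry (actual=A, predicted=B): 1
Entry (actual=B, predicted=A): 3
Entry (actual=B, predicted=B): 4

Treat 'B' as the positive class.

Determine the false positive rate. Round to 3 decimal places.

0.111

FPR = FP/(FP+TN) = 1/(1+8) = 0.111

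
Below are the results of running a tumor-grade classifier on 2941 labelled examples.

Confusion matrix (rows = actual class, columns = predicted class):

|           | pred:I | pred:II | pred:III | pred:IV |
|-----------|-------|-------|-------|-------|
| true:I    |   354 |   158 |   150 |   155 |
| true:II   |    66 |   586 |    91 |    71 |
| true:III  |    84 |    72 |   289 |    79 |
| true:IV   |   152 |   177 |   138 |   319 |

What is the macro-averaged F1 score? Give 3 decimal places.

0.517

Per-class F1 score (2·TP/(2·TP+FP+FN)):
  I: TP=354, FP=66+84+152=302, FN=158+150+155=463 → 708/1473 = 0.4807
  II: TP=586, FP=158+72+177=407, FN=66+91+71=228 → 1172/1807 = 0.6486
  III: TP=289, FP=150+91+138=379, FN=84+72+79=235 → 578/1192 = 0.4849
  IV: TP=319, FP=155+71+79=305, FN=152+177+138=467 → 638/1410 = 0.4525
Macro-F1 score = mean = (0.4807 + 0.6486 + 0.4849 + 0.4525) / 4 = 0.517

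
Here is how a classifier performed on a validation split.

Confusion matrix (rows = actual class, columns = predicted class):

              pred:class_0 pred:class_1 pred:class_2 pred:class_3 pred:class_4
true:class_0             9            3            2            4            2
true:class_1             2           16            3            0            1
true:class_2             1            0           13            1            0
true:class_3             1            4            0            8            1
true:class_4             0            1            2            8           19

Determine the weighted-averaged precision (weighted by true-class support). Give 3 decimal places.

0.677

Per-class precision (TP/(TP+FP)):
  class_0: TP=9, FP=2+1+1+0=4 → 9/13 = 0.6923
  class_1: TP=16, FP=3+0+4+1=8 → 16/24 = 0.6667
  class_2: TP=13, FP=2+3+0+2=7 → 13/20 = 0.6500
  class_3: TP=8, FP=4+0+1+8=13 → 8/21 = 0.3810
  class_4: TP=19, FP=2+1+0+1=4 → 19/23 = 0.8261
Weighted-precision = Σ (supportᵢ/N)·precisionᵢ with N=101: (20/101)·0.6923 + (22/101)·0.6667 + (15/101)·0.6500 + (14/101)·0.3810 + (30/101)·0.8261 = 0.677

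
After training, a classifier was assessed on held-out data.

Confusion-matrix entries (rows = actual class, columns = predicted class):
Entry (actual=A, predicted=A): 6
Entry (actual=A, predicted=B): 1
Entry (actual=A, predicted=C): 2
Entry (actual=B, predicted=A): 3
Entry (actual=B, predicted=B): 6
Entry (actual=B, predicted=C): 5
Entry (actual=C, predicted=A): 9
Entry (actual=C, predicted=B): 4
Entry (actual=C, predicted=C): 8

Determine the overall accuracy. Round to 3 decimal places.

Accuracy = trace / total = (6+6+8=20) / 44 = 20/44 = 0.455

0.455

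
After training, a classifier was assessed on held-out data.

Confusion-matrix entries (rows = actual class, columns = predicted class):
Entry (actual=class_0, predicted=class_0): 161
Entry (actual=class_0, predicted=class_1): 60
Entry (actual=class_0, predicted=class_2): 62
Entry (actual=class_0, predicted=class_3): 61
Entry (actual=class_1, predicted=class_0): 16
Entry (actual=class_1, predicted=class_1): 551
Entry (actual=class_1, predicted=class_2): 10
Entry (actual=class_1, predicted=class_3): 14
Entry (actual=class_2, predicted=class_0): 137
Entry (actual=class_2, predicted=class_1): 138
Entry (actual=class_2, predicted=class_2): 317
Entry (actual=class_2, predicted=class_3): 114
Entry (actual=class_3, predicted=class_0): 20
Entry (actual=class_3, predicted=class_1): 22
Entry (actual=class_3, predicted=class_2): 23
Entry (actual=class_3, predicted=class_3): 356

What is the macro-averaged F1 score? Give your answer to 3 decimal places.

0.647

Per-class F1 score (2·TP/(2·TP+FP+FN)):
  class_0: TP=161, FP=16+137+20=173, FN=60+62+61=183 → 322/678 = 0.4749
  class_1: TP=551, FP=60+138+22=220, FN=16+10+14=40 → 1102/1362 = 0.8091
  class_2: TP=317, FP=62+10+23=95, FN=137+138+114=389 → 634/1118 = 0.5671
  class_3: TP=356, FP=61+14+114=189, FN=20+22+23=65 → 712/966 = 0.7371
Macro-F1 score = mean = (0.4749 + 0.8091 + 0.5671 + 0.7371) / 4 = 0.647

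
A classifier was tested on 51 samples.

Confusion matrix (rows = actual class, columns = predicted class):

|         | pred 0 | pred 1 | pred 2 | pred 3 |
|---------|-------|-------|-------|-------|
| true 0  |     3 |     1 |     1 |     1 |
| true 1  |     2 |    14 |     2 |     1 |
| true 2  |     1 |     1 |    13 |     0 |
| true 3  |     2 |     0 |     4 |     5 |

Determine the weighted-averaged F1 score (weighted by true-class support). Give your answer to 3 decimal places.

0.687

Per-class F1 score (2·TP/(2·TP+FP+FN)):
  0: TP=3, FP=2+1+2=5, FN=1+1+1=3 → 6/14 = 0.4286
  1: TP=14, FP=1+1+0=2, FN=2+2+1=5 → 28/35 = 0.8000
  2: TP=13, FP=1+2+4=7, FN=1+1+0=2 → 26/35 = 0.7429
  3: TP=5, FP=1+1+0=2, FN=2+0+4=6 → 10/18 = 0.5556
Weighted-F1 score = Σ (supportᵢ/N)·F1 scoreᵢ with N=51: (6/51)·0.4286 + (19/51)·0.8000 + (15/51)·0.7429 + (11/51)·0.5556 = 0.687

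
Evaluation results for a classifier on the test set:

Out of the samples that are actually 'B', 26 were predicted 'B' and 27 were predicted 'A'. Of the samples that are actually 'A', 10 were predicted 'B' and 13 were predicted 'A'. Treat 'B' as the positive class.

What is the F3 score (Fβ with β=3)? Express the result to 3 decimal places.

0.507

Fβ = (1+β²)·TP / ((1+β²)·TP + β²·FN + FP), with β²=9
= 10·26 / (10·26 + 9·27 + 10) = 0.507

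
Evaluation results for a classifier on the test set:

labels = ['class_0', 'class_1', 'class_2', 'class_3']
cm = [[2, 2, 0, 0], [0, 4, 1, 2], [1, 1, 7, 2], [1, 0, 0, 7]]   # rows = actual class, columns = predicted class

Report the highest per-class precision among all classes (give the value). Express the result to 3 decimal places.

Per-class precision (TP/(TP+FP)):
  class_0: TP=2, FP=0+1+1=2 → 2/4 = 0.5000
  class_1: TP=4, FP=2+1+0=3 → 4/7 = 0.5714
  class_2: TP=7, FP=0+1+0=1 → 7/8 = 0.8750
  class_3: TP=7, FP=0+2+2=4 → 7/11 = 0.6364
Highest is class 'class_2' with precision = 0.875.

0.875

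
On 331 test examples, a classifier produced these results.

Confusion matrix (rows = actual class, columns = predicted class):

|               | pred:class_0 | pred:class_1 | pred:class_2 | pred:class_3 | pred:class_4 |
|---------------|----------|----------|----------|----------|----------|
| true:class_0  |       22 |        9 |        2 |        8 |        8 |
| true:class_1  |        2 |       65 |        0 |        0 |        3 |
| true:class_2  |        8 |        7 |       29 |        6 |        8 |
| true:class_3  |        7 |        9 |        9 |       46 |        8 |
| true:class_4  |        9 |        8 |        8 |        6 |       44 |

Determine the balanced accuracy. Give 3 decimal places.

0.609

Balanced accuracy = mean of per-class recall.
  class_0: recall = 22/49 = 0.4490
  class_1: recall = 65/70 = 0.9286
  class_2: recall = 29/58 = 0.5000
  class_3: recall = 46/79 = 0.5823
  class_4: recall = 44/75 = 0.5867
Mean = (0.4490 + 0.9286 + 0.5000 + 0.5823 + 0.5867) / 5 = 0.609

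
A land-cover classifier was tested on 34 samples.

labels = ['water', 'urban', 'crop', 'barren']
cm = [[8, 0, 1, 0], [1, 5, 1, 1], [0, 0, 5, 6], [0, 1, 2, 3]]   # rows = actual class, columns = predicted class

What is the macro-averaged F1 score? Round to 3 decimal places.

0.620

Per-class F1 score (2·TP/(2·TP+FP+FN)):
  water: TP=8, FP=1+0+0=1, FN=0+1+0=1 → 16/18 = 0.8889
  urban: TP=5, FP=0+0+1=1, FN=1+1+1=3 → 10/14 = 0.7143
  crop: TP=5, FP=1+1+2=4, FN=0+0+6=6 → 10/20 = 0.5000
  barren: TP=3, FP=0+1+6=7, FN=0+1+2=3 → 6/16 = 0.3750
Macro-F1 score = mean = (0.8889 + 0.7143 + 0.5000 + 0.3750) / 4 = 0.620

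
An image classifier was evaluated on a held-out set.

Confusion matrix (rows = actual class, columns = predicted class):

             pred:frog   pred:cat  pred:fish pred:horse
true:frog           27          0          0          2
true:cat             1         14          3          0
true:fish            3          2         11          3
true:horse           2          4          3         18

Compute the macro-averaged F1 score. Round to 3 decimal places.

0.735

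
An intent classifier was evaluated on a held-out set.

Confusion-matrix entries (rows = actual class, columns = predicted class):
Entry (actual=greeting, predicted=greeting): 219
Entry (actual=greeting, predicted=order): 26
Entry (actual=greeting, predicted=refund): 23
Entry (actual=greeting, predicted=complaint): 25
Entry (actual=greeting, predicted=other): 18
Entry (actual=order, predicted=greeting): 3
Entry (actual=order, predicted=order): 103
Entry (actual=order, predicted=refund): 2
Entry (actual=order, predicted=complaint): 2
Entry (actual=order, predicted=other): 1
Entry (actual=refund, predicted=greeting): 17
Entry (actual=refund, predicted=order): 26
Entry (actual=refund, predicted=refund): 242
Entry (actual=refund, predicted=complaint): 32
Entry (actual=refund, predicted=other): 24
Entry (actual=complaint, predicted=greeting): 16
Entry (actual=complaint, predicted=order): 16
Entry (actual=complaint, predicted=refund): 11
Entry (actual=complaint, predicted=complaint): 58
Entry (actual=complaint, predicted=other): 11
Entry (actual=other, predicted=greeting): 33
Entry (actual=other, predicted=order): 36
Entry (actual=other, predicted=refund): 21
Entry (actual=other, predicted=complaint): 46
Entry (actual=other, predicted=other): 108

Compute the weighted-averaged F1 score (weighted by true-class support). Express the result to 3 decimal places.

Per-class F1 score (2·TP/(2·TP+FP+FN)):
  greeting: TP=219, FP=3+17+16+33=69, FN=26+23+25+18=92 → 438/599 = 0.7312
  order: TP=103, FP=26+26+16+36=104, FN=3+2+2+1=8 → 206/318 = 0.6478
  refund: TP=242, FP=23+2+11+21=57, FN=17+26+32+24=99 → 484/640 = 0.7563
  complaint: TP=58, FP=25+2+32+46=105, FN=16+16+11+11=54 → 116/275 = 0.4218
  other: TP=108, FP=18+1+24+11=54, FN=33+36+21+46=136 → 216/406 = 0.5320
Weighted-F1 score = Σ (supportᵢ/N)·F1 scoreᵢ with N=1119: (311/1119)·0.7312 + (111/1119)·0.6478 + (341/1119)·0.7563 + (112/1119)·0.4218 + (244/1119)·0.5320 = 0.656

0.656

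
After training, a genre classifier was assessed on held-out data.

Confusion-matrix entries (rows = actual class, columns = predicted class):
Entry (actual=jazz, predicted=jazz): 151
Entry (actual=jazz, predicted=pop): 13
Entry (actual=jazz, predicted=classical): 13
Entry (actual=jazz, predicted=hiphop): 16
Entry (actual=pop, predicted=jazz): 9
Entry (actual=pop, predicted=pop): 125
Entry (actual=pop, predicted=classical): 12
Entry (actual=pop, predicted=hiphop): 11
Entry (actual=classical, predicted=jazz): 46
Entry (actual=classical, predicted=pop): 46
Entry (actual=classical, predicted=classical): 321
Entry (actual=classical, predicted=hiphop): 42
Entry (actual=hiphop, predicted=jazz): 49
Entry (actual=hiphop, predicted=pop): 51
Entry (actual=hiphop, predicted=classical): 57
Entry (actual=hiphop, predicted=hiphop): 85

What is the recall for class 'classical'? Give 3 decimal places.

Take TP from the diagonal, FP from the rest of the 'classical' prediction marginal, FN from the rest of the 'classical' actual marginal.
recall = TP/(TP+FN).
classical: TP=321, FN=46+46+42=134 → 321/455 = 0.7055

0.705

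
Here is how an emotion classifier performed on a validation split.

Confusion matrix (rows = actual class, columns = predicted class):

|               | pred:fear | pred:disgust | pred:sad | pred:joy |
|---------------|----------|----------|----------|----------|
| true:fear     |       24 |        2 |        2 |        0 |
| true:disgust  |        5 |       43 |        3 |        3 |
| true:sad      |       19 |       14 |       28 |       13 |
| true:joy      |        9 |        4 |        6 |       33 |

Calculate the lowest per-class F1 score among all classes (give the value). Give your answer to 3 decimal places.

Per-class F1 score (2·TP/(2·TP+FP+FN)):
  fear: TP=24, FP=5+19+9=33, FN=2+2+0=4 → 48/85 = 0.5647
  disgust: TP=43, FP=2+14+4=20, FN=5+3+3=11 → 86/117 = 0.7350
  sad: TP=28, FP=2+3+6=11, FN=19+14+13=46 → 56/113 = 0.4956
  joy: TP=33, FP=0+3+13=16, FN=9+4+6=19 → 66/101 = 0.6535
Lowest is class 'sad' with F1 score = 0.496.

0.496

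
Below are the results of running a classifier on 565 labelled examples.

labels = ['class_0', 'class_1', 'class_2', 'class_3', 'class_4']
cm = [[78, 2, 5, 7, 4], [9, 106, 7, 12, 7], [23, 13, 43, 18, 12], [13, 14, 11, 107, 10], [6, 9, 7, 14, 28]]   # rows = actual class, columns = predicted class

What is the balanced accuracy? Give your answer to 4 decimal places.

Balanced accuracy = mean of per-class recall.
  class_0: recall = 78/96 = 0.81250
  class_1: recall = 106/141 = 0.75177
  class_2: recall = 43/109 = 0.39450
  class_3: recall = 107/155 = 0.69032
  class_4: recall = 28/64 = 0.43750
Mean = (0.81250 + 0.75177 + 0.39450 + 0.69032 + 0.43750) / 5 = 0.6173

0.6173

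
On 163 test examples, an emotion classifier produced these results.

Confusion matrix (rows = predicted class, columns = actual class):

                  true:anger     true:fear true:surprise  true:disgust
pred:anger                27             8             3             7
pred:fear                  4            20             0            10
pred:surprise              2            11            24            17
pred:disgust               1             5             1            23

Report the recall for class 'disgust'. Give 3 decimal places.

0.404

Take TP from the diagonal, FP from the rest of the 'disgust' prediction marginal, FN from the rest of the 'disgust' actual marginal.
recall = TP/(TP+FN).
disgust: TP=23, FN=7+10+17=34 → 23/57 = 0.4035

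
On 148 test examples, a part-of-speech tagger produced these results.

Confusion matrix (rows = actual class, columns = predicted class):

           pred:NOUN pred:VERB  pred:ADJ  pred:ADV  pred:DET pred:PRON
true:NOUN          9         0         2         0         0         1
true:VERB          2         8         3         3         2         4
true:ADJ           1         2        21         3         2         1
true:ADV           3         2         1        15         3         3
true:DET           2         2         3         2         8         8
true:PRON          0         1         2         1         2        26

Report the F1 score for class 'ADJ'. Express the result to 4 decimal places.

One-vs-rest for 'ADJ': TP = diagonal; FP = other classes predicted 'ADJ'; FN = 'ADJ' predicted as other.
F1 score = 2·TP/(2·TP+FP+FN).
ADJ: TP=21, FP=2+3+1+3+2=11, FN=1+2+3+2+1=9 → 42/62 = 0.67742

0.6774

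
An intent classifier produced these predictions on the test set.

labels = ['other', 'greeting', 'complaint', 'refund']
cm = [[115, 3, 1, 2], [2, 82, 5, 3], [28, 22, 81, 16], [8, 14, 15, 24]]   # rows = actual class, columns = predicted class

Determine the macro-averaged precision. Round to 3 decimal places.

0.689

Per-class precision (TP/(TP+FP)):
  other: TP=115, FP=2+28+8=38 → 115/153 = 0.7516
  greeting: TP=82, FP=3+22+14=39 → 82/121 = 0.6777
  complaint: TP=81, FP=1+5+15=21 → 81/102 = 0.7941
  refund: TP=24, FP=2+3+16=21 → 24/45 = 0.5333
Macro-precision = mean = (0.7516 + 0.6777 + 0.7941 + 0.5333) / 4 = 0.689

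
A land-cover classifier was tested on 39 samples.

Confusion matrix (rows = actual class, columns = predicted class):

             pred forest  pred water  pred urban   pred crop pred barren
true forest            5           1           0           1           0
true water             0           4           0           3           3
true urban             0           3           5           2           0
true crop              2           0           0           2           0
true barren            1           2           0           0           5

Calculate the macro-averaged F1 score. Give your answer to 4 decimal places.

Per-class F1 score (2·TP/(2·TP+FP+FN)):
  forest: TP=5, FP=0+0+2+1=3, FN=1+0+1+0=2 → 10/15 = 0.66667
  water: TP=4, FP=1+3+0+2=6, FN=0+0+3+3=6 → 8/20 = 0.40000
  urban: TP=5, FP=0+0+0+0=0, FN=0+3+2+0=5 → 10/15 = 0.66667
  crop: TP=2, FP=1+3+2+0=6, FN=2+0+0+0=2 → 4/12 = 0.33333
  barren: TP=5, FP=0+3+0+0=3, FN=1+2+0+0=3 → 10/16 = 0.62500
Macro-F1 score = mean = (0.66667 + 0.40000 + 0.66667 + 0.33333 + 0.62500) / 5 = 0.5383

0.5383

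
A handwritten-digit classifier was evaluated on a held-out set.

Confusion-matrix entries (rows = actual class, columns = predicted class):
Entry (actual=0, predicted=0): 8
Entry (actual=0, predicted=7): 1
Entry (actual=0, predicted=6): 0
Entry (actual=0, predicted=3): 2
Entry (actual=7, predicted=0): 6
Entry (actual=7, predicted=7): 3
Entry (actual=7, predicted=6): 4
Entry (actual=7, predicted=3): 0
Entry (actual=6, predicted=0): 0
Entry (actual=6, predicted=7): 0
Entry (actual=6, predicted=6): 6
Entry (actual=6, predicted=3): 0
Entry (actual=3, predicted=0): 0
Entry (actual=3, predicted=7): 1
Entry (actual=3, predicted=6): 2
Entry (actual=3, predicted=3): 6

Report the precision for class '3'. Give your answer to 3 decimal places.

Treat '3' as positive and all other classes as negative.
precision = TP/(TP+FP).
3: TP=6, FP=2+0+0=2 → 6/8 = 0.7500

0.750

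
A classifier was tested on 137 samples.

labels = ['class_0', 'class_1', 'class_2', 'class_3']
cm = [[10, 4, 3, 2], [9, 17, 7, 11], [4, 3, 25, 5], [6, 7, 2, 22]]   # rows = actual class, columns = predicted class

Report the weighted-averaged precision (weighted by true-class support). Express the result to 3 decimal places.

Per-class precision (TP/(TP+FP)):
  class_0: TP=10, FP=9+4+6=19 → 10/29 = 0.3448
  class_1: TP=17, FP=4+3+7=14 → 17/31 = 0.5484
  class_2: TP=25, FP=3+7+2=12 → 25/37 = 0.6757
  class_3: TP=22, FP=2+11+5=18 → 22/40 = 0.5500
Weighted-precision = Σ (supportᵢ/N)·precisionᵢ with N=137: (19/137)·0.3448 + (44/137)·0.5484 + (37/137)·0.6757 + (37/137)·0.5500 = 0.555

0.555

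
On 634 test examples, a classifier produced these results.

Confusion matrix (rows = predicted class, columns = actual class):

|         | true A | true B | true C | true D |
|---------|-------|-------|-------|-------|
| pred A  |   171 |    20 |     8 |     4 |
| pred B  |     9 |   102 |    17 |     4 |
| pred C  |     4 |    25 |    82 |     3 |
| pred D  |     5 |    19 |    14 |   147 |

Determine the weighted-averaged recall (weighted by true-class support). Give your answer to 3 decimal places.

0.792

Per-class recall (TP/(TP+FN)):
  A: TP=171, FN=9+4+5=18 → 171/189 = 0.9048
  B: TP=102, FN=20+25+19=64 → 102/166 = 0.6145
  C: TP=82, FN=8+17+14=39 → 82/121 = 0.6777
  D: TP=147, FN=4+4+3=11 → 147/158 = 0.9304
Weighted-recall = Σ (supportᵢ/N)·recallᵢ with N=634: (189/634)·0.9048 + (166/634)·0.6145 + (121/634)·0.6777 + (158/634)·0.9304 = 0.792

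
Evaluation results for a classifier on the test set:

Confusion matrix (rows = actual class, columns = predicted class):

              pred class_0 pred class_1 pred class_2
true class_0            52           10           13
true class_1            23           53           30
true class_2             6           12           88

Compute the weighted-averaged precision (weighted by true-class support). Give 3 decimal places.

0.677

Per-class precision (TP/(TP+FP)):
  class_0: TP=52, FP=23+6=29 → 52/81 = 0.6420
  class_1: TP=53, FP=10+12=22 → 53/75 = 0.7067
  class_2: TP=88, FP=13+30=43 → 88/131 = 0.6718
Weighted-precision = Σ (supportᵢ/N)·precisionᵢ with N=287: (75/287)·0.6420 + (106/287)·0.7067 + (106/287)·0.6718 = 0.677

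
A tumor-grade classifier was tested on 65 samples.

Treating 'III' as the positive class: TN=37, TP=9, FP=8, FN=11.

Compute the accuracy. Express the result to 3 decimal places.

Accuracy = (TP+TN)/N = (9+37)/65 = 0.708

0.708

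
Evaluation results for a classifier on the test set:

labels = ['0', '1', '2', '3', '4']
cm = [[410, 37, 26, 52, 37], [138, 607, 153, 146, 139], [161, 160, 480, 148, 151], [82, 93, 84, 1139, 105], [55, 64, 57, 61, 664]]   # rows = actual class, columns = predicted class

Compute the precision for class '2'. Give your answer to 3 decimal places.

precision = TP/(TP+FP).
2: TP=480, FP=26+153+84+57=320 → 480/800 = 0.6000

0.600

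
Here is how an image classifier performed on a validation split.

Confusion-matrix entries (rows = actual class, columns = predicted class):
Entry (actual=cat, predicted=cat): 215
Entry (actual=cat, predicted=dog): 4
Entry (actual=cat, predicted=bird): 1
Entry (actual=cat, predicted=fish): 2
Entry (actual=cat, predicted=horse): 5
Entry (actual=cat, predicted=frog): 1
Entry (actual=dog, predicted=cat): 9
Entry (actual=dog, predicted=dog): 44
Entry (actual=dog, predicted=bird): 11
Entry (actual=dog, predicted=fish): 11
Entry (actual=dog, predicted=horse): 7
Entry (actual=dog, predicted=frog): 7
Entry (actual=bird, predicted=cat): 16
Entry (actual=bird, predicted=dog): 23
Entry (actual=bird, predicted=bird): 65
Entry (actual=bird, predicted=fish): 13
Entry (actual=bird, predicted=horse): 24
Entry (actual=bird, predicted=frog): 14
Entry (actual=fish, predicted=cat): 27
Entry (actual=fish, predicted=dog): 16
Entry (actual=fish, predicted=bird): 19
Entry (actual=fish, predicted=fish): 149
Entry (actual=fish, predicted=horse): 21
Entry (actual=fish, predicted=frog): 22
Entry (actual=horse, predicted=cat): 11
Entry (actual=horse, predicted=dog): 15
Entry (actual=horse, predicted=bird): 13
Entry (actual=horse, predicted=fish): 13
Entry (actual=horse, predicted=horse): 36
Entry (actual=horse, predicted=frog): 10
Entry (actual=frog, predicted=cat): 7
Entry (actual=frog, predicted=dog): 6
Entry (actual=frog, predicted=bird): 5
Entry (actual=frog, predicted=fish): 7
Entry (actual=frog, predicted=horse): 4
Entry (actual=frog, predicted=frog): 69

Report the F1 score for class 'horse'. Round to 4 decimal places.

0.3692

Take TP from the diagonal, FP from the rest of the 'horse' prediction marginal, FN from the rest of the 'horse' actual marginal.
F1 score = 2·TP/(2·TP+FP+FN).
horse: TP=36, FP=5+7+24+21+4=61, FN=11+15+13+13+10=62 → 72/195 = 0.36923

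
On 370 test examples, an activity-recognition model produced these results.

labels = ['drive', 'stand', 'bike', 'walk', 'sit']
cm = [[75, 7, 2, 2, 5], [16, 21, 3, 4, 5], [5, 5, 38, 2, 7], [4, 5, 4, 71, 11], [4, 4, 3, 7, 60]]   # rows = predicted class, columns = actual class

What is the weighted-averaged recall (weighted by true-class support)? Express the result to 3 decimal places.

Per-class recall (TP/(TP+FN)):
  drive: TP=75, FN=16+5+4+4=29 → 75/104 = 0.7212
  stand: TP=21, FN=7+5+5+4=21 → 21/42 = 0.5000
  bike: TP=38, FN=2+3+4+3=12 → 38/50 = 0.7600
  walk: TP=71, FN=2+4+2+7=15 → 71/86 = 0.8256
  sit: TP=60, FN=5+5+7+11=28 → 60/88 = 0.6818
Weighted-recall = Σ (supportᵢ/N)·recallᵢ with N=370: (104/370)·0.7212 + (42/370)·0.5000 + (50/370)·0.7600 + (86/370)·0.8256 + (88/370)·0.6818 = 0.716

0.716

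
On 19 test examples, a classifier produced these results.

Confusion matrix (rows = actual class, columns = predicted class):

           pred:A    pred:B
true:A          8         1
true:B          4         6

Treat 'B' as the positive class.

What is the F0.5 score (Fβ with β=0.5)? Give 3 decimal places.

0.789

Fβ = (1+β²)·TP / ((1+β²)·TP + β²·FN + FP), with β²=1/4
= 1.25·6 / (1.25·6 + 0.25·4 + 1) = 0.789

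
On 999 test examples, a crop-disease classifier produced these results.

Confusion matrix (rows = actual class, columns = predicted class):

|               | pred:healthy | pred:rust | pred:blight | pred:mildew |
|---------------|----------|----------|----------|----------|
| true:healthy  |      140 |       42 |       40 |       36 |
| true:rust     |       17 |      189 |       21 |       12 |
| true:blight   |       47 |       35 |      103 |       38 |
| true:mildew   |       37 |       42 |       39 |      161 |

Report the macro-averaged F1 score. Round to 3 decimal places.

0.587

Per-class F1 score (2·TP/(2·TP+FP+FN)):
  healthy: TP=140, FP=17+47+37=101, FN=42+40+36=118 → 280/499 = 0.5611
  rust: TP=189, FP=42+35+42=119, FN=17+21+12=50 → 378/547 = 0.6910
  blight: TP=103, FP=40+21+39=100, FN=47+35+38=120 → 206/426 = 0.4836
  mildew: TP=161, FP=36+12+38=86, FN=37+42+39=118 → 322/526 = 0.6122
Macro-F1 score = mean = (0.5611 + 0.6910 + 0.4836 + 0.6122) / 4 = 0.587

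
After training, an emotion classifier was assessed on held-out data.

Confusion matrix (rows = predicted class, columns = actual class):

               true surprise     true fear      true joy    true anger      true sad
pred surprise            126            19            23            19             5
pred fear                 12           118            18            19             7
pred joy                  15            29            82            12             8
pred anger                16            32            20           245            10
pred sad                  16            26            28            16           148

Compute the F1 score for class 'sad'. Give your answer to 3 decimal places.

0.718

Treat 'sad' as positive and all other classes as negative.
F1 score = 2·TP/(2·TP+FP+FN).
sad: TP=148, FP=16+26+28+16=86, FN=5+7+8+10=30 → 296/412 = 0.7184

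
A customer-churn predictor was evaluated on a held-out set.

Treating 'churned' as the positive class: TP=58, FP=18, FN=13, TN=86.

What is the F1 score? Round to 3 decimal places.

0.789

Precision = TP/(TP+FP) = 58/76 = 0.7632
Recall = TP/(TP+FN) = 58/71 = 0.8169
F1 = 2·TP/(2·TP+FP+FN) = 116/147 = 0.789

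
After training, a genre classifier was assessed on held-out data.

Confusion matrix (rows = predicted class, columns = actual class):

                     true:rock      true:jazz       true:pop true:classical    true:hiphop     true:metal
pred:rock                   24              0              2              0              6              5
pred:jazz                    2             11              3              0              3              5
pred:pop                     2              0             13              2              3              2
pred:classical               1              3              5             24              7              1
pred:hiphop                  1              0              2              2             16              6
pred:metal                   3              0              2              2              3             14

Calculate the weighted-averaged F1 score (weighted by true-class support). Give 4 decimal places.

0.5729

Per-class F1 score (2·TP/(2·TP+FP+FN)):
  rock: TP=24, FP=0+2+0+6+5=13, FN=2+2+1+1+3=9 → 48/70 = 0.68571
  jazz: TP=11, FP=2+3+0+3+5=13, FN=0+0+3+0+0=3 → 22/38 = 0.57895
  pop: TP=13, FP=2+0+2+3+2=9, FN=2+3+5+2+2=14 → 26/49 = 0.53061
  classical: TP=24, FP=1+3+5+7+1=17, FN=0+0+2+2+2=6 → 48/71 = 0.67606
  hiphop: TP=16, FP=1+0+2+2+6=11, FN=6+3+3+7+3=22 → 32/65 = 0.49231
  metal: TP=14, FP=3+0+2+2+3=10, FN=5+5+2+1+6=19 → 28/57 = 0.49123
Weighted-F1 score = Σ (supportᵢ/N)·F1 scoreᵢ with N=175: (33/175)·0.68571 + (14/175)·0.57895 + (27/175)·0.53061 + (30/175)·0.67606 + (38/175)·0.49231 + (33/175)·0.49123 = 0.5729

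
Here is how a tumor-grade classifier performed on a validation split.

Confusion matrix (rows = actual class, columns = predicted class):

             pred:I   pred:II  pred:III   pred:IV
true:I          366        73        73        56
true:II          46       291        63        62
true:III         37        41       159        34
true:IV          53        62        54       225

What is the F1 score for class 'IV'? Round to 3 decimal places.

Treat 'IV' as positive and all other classes as negative.
F1 score = 2·TP/(2·TP+FP+FN).
IV: TP=225, FP=56+62+34=152, FN=53+62+54=169 → 450/771 = 0.5837

0.584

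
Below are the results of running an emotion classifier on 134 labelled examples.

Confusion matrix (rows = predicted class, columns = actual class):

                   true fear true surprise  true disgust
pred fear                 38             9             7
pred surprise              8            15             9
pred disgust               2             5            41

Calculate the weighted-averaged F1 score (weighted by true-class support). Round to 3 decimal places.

0.706

Per-class F1 score (2·TP/(2·TP+FP+FN)):
  fear: TP=38, FP=9+7=16, FN=8+2=10 → 76/102 = 0.7451
  surprise: TP=15, FP=8+9=17, FN=9+5=14 → 30/61 = 0.4918
  disgust: TP=41, FP=2+5=7, FN=7+9=16 → 82/105 = 0.7810
Weighted-F1 score = Σ (supportᵢ/N)·F1 scoreᵢ with N=134: (48/134)·0.7451 + (29/134)·0.4918 + (57/134)·0.7810 = 0.706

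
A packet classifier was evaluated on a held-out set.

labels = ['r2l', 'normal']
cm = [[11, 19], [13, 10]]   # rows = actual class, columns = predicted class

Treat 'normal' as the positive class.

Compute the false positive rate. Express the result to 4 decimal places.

FPR = FP/(FP+TN) = 19/(19+11) = 0.6333

0.6333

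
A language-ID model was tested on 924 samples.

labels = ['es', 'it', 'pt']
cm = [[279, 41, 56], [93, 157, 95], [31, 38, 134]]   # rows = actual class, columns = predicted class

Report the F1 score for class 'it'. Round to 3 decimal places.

0.540

Treat 'it' as positive and all other classes as negative.
F1 score = 2·TP/(2·TP+FP+FN).
it: TP=157, FP=41+38=79, FN=93+95=188 → 314/581 = 0.5404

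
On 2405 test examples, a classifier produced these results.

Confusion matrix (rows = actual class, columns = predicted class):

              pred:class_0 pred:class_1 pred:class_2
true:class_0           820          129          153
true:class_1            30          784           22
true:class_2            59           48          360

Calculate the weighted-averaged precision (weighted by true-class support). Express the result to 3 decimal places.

0.828

Per-class precision (TP/(TP+FP)):
  class_0: TP=820, FP=30+59=89 → 820/909 = 0.9021
  class_1: TP=784, FP=129+48=177 → 784/961 = 0.8158
  class_2: TP=360, FP=153+22=175 → 360/535 = 0.6729
Weighted-precision = Σ (supportᵢ/N)·precisionᵢ with N=2405: (1102/2405)·0.9021 + (836/2405)·0.8158 + (467/2405)·0.6729 = 0.828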